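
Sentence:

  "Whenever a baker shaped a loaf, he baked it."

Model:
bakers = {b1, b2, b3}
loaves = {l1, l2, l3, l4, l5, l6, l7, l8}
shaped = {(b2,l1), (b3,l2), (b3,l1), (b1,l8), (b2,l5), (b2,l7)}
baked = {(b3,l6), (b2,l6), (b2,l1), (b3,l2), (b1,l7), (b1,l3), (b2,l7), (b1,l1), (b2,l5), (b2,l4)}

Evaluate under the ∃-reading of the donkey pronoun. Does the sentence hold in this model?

"it" takes "a loaf" as antecedent — a donkey pronoun bound across the clause boundary.
Weak reading: every baker b with some shaped-loaf has at least one shaped-loaf l such that baked(b,l).
Per baker: b1:✗  b2:✓  b3:✓
b1 has no witness among its shaped-loaves.

False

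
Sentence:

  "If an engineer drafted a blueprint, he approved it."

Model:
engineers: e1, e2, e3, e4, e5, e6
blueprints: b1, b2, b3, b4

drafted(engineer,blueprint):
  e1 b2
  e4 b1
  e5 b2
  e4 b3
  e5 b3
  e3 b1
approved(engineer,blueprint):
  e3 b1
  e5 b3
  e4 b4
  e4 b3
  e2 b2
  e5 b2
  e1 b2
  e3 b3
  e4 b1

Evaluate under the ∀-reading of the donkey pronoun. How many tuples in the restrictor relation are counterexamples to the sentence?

"it" takes "a blueprint" as antecedent — a donkey pronoun bound across the clause boundary.
Strong reading: for every (e,b) with drafted(e,b), approved(e,b).
Restrictor pairs: (e1,b2) ✓  (e3,b1) ✓  (e4,b1) ✓  (e4,b3) ✓  (e5,b2) ✓  (e5,b3) ✓
Counterexamples (restrictor pairs failing the scope): 0.

0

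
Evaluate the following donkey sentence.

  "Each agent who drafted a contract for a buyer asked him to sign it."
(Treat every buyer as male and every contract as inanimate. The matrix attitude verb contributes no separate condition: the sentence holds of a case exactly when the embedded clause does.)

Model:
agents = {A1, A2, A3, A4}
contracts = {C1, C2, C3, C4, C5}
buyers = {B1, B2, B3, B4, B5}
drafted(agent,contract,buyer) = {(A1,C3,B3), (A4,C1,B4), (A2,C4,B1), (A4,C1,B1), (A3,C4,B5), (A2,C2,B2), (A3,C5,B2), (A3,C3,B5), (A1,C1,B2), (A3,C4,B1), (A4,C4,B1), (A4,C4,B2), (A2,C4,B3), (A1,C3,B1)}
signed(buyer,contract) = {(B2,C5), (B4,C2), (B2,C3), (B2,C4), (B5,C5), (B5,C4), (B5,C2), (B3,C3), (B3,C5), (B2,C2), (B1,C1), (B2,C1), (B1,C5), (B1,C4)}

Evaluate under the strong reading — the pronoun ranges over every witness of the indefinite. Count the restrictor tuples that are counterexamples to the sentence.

"him" takes "a buyer" as antecedent and "it" takes "a contract"; both are donkey pronouns co-varying with the restrictor.
Strong reading: for every (a,c,b) with drafted(a,c,b), signed(b,c).
Restrictor triples: (A1,C1,B2)→signed(B2,C1) ✓  (A1,C3,B1)→signed(B1,C3) ✗  (A1,C3,B3)→signed(B3,C3) ✓  (A2,C2,B2)→signed(B2,C2) ✓  (A2,C4,B1)→signed(B1,C4) ✓  (A2,C4,B3)→signed(B3,C4) ✗  (A3,C3,B5)→signed(B5,C3) ✗  (A3,C4,B1)→signed(B1,C4) ✓  (A3,C4,B5)→signed(B5,C4) ✓  (A3,C5,B2)→signed(B2,C5) ✓  (A4,C1,B1)→signed(B1,C1) ✓  (A4,C1,B4)→signed(B4,C1) ✗  (A4,C4,B1)→signed(B1,C4) ✓  (A4,C4,B2)→signed(B2,C4) ✓
Counterexamples (restrictor triples failing the scope): 4.

4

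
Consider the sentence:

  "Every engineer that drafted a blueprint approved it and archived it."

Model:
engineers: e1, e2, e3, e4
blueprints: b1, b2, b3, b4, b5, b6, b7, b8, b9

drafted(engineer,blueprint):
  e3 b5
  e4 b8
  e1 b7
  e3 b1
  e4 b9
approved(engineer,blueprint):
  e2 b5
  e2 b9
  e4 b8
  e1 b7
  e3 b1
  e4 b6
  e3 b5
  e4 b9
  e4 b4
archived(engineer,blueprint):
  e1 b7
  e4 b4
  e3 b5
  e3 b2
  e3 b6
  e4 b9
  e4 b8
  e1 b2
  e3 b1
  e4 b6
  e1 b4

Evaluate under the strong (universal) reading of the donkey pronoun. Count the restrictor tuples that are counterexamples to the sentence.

"it" takes "a blueprint" as antecedent — a donkey pronoun bound across the clause boundary.
Strong reading: for every (e,b) with drafted(e,b), approved(e,b) ∧ archived(e,b).
Restrictor pairs: (e1,b7) ✓  (e3,b1) ✓  (e3,b5) ✓  (e4,b8) ✓  (e4,b9) ✓
Counterexamples (restrictor pairs failing the scope): 0.

0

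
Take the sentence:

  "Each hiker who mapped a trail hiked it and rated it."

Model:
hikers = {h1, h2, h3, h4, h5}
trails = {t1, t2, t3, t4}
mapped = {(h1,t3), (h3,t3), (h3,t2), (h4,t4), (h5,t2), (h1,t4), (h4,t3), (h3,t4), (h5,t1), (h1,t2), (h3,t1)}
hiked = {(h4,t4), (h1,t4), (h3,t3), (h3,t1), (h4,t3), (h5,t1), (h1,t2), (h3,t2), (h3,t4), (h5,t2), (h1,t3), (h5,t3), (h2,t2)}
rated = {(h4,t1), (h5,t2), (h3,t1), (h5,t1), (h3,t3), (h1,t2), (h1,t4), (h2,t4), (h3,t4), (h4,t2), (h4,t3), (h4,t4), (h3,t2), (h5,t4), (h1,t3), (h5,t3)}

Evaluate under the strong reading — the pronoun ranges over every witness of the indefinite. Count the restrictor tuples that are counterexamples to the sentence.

"it" takes "a trail" as antecedent — a donkey pronoun bound across the clause boundary.
Strong reading: for every (h,t) with mapped(h,t), hiked(h,t) ∧ rated(h,t).
Restrictor pairs: (h1,t2) ✓  (h1,t3) ✓  (h1,t4) ✓  (h3,t1) ✓  (h3,t2) ✓  (h3,t3) ✓  (h3,t4) ✓  (h4,t3) ✓  (h4,t4) ✓  (h5,t1) ✓  (h5,t2) ✓
Counterexamples (restrictor pairs failing the scope): 0.

0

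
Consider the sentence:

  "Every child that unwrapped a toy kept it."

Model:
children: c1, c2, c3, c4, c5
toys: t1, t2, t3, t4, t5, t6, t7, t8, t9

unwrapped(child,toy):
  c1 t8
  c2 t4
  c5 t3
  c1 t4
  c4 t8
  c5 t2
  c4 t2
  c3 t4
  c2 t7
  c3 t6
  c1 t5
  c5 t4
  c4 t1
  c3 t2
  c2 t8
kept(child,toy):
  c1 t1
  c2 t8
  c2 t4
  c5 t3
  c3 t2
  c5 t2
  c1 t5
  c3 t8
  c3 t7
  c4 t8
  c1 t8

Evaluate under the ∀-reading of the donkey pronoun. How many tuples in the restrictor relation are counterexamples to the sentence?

"it" takes "a toy" as antecedent — a donkey pronoun bound across the clause boundary.
Strong reading: for every (c,t) with unwrapped(c,t), kept(c,t).
Restrictor pairs: (c1,t4) ✗  (c1,t5) ✓  (c1,t8) ✓  (c2,t4) ✓  (c2,t7) ✗  (c2,t8) ✓  (c3,t2) ✓  (c3,t4) ✗  (c3,t6) ✗  (c4,t1) ✗  (c4,t2) ✗  (c4,t8) ✓  (c5,t2) ✓  (c5,t3) ✓  (c5,t4) ✗
Counterexamples (restrictor pairs failing the scope): 7.

7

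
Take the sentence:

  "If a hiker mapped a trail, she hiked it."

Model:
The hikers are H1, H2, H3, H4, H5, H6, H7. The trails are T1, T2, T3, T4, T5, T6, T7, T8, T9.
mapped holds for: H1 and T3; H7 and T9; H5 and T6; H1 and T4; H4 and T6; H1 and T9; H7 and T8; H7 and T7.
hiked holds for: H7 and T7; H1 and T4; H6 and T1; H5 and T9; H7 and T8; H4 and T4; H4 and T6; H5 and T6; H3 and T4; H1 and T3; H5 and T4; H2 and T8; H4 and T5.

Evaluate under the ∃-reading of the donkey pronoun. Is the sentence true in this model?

"it" takes "a trail" as antecedent — a donkey pronoun bound across the clause boundary.
Weak reading: every hiker h with some mapped-trail has at least one mapped-trail t such that hiked(h,t).
Per hiker: H1:✓  H4:✓  H5:✓  H7:✓
Every hiker in the restrictor has a witness.

True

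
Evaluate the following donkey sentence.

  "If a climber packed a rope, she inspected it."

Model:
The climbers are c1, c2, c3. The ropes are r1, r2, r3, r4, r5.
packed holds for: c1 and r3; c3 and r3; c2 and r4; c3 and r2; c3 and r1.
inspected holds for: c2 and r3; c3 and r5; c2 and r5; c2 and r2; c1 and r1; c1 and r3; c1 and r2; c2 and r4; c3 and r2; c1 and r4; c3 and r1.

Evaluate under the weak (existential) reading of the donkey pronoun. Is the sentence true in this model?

"it" takes "a rope" as antecedent — a donkey pronoun bound across the clause boundary.
Weak reading: every climber c with some packed-rope has at least one packed-rope r such that inspected(c,r).
Per climber: c1:✓  c2:✓  c3:✓
Every climber in the restrictor has a witness.

True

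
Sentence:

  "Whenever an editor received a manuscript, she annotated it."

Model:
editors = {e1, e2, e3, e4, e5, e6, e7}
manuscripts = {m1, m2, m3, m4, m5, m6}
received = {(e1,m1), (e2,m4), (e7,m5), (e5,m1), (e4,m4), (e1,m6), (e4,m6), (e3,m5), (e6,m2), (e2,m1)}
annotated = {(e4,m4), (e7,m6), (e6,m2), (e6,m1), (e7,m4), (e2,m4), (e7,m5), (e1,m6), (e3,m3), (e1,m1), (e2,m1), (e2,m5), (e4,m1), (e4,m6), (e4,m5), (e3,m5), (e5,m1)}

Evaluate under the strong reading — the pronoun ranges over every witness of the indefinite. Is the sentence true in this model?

True

"it" takes "a manuscript" as antecedent — a donkey pronoun bound across the clause boundary.
Strong reading: for every (e,m) with received(e,m), annotated(e,m).
Restrictor pairs: (e1,m1) ✓  (e1,m6) ✓  (e2,m1) ✓  (e2,m4) ✓  (e3,m5) ✓  (e4,m4) ✓  (e4,m6) ✓  (e5,m1) ✓  (e6,m2) ✓  (e7,m5) ✓
Every restrictor pair satisfies the scope.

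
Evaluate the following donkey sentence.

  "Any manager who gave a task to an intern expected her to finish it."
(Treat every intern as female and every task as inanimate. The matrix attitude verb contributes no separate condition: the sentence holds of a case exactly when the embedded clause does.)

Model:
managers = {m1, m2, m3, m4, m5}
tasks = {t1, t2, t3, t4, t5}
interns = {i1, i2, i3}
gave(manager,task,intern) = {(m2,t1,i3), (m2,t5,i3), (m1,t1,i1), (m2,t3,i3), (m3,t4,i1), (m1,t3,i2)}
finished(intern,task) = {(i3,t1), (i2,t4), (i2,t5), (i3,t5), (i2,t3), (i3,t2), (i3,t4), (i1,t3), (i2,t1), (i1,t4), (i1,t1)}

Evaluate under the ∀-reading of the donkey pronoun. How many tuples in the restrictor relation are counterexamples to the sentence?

1

"her" takes "an intern" as antecedent and "it" takes "a task"; both are donkey pronouns co-varying with the restrictor.
Strong reading: for every (m,t,i) with gave(m,t,i), finished(i,t).
Restrictor triples: (m1,t1,i1)→finished(i1,t1) ✓  (m1,t3,i2)→finished(i2,t3) ✓  (m2,t1,i3)→finished(i3,t1) ✓  (m2,t3,i3)→finished(i3,t3) ✗  (m2,t5,i3)→finished(i3,t5) ✓  (m3,t4,i1)→finished(i1,t4) ✓
Counterexamples (restrictor triples failing the scope): 1.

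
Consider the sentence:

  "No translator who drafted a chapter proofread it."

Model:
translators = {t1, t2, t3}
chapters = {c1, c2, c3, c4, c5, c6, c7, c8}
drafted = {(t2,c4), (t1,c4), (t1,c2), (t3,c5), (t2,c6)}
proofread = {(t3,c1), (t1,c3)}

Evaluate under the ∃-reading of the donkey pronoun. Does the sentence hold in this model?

"it" takes "a chapter" as antecedent — a donkey pronoun bound across the clause boundary.
Truth condition: for no (t,c) with drafted(t,c) does proofread(t,c) hold.
Restrictor pairs — does the scope hold? (t1,c2):fails  (t1,c4):fails  (t2,c4):fails  (t2,c6):fails  (t3,c5):fails
Scope holds for no restrictor pair, so the sentence is true.

True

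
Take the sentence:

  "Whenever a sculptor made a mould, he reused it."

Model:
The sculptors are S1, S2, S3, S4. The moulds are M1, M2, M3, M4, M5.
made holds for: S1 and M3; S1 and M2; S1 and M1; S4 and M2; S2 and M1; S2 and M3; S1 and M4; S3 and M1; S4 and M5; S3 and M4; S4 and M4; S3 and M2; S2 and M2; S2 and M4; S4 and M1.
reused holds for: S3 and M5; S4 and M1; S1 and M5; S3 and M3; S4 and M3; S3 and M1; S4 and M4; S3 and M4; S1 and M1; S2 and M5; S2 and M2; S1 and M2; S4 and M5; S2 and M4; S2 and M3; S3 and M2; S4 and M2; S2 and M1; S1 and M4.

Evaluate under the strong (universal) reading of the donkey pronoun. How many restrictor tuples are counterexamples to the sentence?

"it" takes "a mould" as antecedent — a donkey pronoun bound across the clause boundary.
Strong reading: for every (s,m) with made(s,m), reused(s,m).
Restrictor pairs: (S1,M1) ✓  (S1,M2) ✓  (S1,M3) ✗  (S1,M4) ✓  (S2,M1) ✓  (S2,M2) ✓  (S2,M3) ✓  (S2,M4) ✓  (S3,M1) ✓  (S3,M2) ✓  (S3,M4) ✓  (S4,M1) ✓  (S4,M2) ✓  (S4,M4) ✓  (S4,M5) ✓
Counterexamples (restrictor pairs failing the scope): 1.

1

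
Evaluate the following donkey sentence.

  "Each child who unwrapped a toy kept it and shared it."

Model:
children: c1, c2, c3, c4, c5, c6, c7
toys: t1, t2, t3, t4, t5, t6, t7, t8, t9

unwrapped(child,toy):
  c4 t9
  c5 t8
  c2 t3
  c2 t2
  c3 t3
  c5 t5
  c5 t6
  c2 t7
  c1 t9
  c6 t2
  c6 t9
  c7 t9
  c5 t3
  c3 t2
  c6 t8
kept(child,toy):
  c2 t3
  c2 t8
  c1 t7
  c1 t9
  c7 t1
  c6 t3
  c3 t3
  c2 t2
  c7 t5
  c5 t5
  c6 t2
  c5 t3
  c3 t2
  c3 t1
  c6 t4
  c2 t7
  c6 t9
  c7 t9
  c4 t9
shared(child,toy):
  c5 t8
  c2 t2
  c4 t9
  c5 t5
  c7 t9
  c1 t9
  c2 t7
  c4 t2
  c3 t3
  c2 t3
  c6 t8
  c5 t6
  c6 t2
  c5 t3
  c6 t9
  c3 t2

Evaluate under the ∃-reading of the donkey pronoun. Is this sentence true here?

"it" takes "a toy" as antecedent — a donkey pronoun bound across the clause boundary.
Weak reading: every child c with some unwrapped-toy has at least one unwrapped-toy t such that kept(c,t) ∧ shared(c,t).
Per child: c1:✓  c2:✓  c3:✓  c4:✓  c5:✓  c6:✓  c7:✓
Every child in the restrictor has a witness.

True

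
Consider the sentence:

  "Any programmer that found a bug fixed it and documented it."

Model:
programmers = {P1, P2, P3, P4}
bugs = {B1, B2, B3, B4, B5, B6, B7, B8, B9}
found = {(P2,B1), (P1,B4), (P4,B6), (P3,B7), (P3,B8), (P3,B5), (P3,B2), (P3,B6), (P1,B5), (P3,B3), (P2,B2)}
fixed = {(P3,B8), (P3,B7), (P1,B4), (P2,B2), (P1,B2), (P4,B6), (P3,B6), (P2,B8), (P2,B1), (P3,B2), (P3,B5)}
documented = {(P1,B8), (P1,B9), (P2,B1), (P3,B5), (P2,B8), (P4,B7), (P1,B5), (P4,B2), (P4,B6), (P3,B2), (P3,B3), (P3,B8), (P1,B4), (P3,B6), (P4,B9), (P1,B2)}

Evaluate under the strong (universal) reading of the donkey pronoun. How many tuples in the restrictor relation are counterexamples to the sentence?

4

"it" takes "a bug" as antecedent — a donkey pronoun bound across the clause boundary.
Strong reading: for every (p,b) with found(p,b), fixed(p,b) ∧ documented(p,b).
Restrictor pairs: (P1,B4) ✓  (P1,B5) ✗  (P2,B1) ✓  (P2,B2) ✗  (P3,B2) ✓  (P3,B3) ✗  (P3,B5) ✓  (P3,B6) ✓  (P3,B7) ✗  (P3,B8) ✓  (P4,B6) ✓
Counterexamples (restrictor pairs failing the scope): 4.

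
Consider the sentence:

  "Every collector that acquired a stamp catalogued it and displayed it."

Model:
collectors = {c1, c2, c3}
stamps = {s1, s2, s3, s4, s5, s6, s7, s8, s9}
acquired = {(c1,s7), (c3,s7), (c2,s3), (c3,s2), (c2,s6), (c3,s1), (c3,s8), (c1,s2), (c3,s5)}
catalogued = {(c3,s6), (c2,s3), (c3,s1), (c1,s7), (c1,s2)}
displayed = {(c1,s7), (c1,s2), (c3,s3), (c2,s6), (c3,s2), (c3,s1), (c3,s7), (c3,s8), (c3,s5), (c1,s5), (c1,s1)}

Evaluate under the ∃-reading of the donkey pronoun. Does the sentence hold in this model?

False

"it" takes "a stamp" as antecedent — a donkey pronoun bound across the clause boundary.
Weak reading: every collector c with some acquired-stamp has at least one acquired-stamp s such that catalogued(c,s) ∧ displayed(c,s).
Per collector: c1:✓  c2:✗  c3:✓
c2 has no witness among its acquired-stamps.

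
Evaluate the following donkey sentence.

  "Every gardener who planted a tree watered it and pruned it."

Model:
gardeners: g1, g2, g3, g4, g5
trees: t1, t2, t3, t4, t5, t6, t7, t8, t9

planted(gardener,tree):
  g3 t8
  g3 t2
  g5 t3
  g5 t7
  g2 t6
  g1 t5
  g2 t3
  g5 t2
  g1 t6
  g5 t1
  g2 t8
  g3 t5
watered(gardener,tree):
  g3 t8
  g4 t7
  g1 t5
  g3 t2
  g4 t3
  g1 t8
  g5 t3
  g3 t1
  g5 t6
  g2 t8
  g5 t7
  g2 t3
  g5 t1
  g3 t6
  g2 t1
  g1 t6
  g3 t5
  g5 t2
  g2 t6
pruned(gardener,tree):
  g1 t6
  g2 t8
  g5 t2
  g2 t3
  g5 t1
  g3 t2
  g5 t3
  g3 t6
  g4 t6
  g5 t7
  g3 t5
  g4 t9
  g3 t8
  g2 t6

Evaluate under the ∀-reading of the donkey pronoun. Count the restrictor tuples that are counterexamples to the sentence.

"it" takes "a tree" as antecedent — a donkey pronoun bound across the clause boundary.
Strong reading: for every (g,t) with planted(g,t), watered(g,t) ∧ pruned(g,t).
Restrictor pairs: (g1,t5) ✗  (g1,t6) ✓  (g2,t3) ✓  (g2,t6) ✓  (g2,t8) ✓  (g3,t2) ✓  (g3,t5) ✓  (g3,t8) ✓  (g5,t1) ✓  (g5,t2) ✓  (g5,t3) ✓  (g5,t7) ✓
Counterexamples (restrictor pairs failing the scope): 1.

1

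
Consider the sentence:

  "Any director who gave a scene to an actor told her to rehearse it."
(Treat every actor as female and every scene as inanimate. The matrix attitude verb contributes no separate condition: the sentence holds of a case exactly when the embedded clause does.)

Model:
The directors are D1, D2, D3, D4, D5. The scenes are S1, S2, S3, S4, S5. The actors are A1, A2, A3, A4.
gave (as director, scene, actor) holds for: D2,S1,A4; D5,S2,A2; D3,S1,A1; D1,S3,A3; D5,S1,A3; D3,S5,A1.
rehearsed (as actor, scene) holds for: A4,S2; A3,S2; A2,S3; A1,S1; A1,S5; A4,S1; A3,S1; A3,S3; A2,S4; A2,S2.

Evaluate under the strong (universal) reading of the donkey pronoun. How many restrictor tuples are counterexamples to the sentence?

0

"her" takes "an actor" as antecedent and "it" takes "a scene"; both are donkey pronouns co-varying with the restrictor.
Strong reading: for every (d,s,a) with gave(d,s,a), rehearsed(a,s).
Restrictor triples: (D1,S3,A3)→rehearsed(A3,S3) ✓  (D2,S1,A4)→rehearsed(A4,S1) ✓  (D3,S1,A1)→rehearsed(A1,S1) ✓  (D3,S5,A1)→rehearsed(A1,S5) ✓  (D5,S1,A3)→rehearsed(A3,S1) ✓  (D5,S2,A2)→rehearsed(A2,S2) ✓
Counterexamples (restrictor triples failing the scope): 0.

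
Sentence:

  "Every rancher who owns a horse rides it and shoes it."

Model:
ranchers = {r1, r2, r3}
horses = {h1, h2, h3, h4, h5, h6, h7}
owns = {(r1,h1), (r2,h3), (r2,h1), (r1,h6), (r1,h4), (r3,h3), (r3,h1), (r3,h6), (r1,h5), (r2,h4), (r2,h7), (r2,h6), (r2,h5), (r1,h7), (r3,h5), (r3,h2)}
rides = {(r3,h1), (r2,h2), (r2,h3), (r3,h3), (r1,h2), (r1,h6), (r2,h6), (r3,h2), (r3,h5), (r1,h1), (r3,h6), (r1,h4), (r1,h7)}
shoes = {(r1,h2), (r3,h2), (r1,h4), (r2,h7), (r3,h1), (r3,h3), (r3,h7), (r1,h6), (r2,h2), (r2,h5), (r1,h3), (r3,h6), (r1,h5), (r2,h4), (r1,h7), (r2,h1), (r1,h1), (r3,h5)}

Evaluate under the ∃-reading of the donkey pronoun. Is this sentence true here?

"it" takes "a horse" as antecedent — a donkey pronoun bound across the clause boundary.
Weak reading: every rancher r with some owns-horse has at least one owns-horse h such that rides(r,h) ∧ shoes(r,h).
Per rancher: r1:✓  r2:✗  r3:✓
r2 has no witness among its owns-horses.

False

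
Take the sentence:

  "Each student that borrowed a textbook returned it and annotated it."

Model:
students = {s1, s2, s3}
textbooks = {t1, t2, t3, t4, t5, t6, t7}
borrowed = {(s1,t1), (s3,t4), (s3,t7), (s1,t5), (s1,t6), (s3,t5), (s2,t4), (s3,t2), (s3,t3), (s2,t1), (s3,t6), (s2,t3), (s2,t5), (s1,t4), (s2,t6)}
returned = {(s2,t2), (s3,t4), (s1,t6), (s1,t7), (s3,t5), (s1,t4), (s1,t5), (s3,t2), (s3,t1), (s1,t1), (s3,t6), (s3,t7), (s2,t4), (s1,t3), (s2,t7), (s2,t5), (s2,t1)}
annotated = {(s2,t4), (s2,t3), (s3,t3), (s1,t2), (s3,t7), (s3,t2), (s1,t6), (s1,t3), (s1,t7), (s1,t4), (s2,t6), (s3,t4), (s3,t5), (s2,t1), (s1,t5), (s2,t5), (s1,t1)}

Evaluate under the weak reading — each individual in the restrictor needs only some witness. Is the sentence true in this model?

"it" takes "a textbook" as antecedent — a donkey pronoun bound across the clause boundary.
Weak reading: every student s with some borrowed-textbook has at least one borrowed-textbook t such that returned(s,t) ∧ annotated(s,t).
Per student: s1:✓  s2:✓  s3:✓
Every student in the restrictor has a witness.

True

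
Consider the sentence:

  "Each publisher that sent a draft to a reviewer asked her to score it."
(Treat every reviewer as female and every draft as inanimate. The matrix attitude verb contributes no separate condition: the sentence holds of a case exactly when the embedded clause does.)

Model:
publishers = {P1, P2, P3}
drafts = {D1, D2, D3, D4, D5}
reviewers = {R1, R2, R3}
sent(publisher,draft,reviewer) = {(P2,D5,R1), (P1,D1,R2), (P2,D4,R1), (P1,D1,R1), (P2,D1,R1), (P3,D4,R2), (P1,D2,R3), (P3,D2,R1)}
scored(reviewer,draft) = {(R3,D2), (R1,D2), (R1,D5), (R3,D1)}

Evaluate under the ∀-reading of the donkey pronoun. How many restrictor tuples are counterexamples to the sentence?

5

"her" takes "a reviewer" as antecedent and "it" takes "a draft"; both are donkey pronouns co-varying with the restrictor.
Strong reading: for every (p,d,r) with sent(p,d,r), scored(r,d).
Restrictor triples: (P1,D1,R1)→scored(R1,D1) ✗  (P1,D1,R2)→scored(R2,D1) ✗  (P1,D2,R3)→scored(R3,D2) ✓  (P2,D1,R1)→scored(R1,D1) ✗  (P2,D4,R1)→scored(R1,D4) ✗  (P2,D5,R1)→scored(R1,D5) ✓  (P3,D2,R1)→scored(R1,D2) ✓  (P3,D4,R2)→scored(R2,D4) ✗
Counterexamples (restrictor triples failing the scope): 5.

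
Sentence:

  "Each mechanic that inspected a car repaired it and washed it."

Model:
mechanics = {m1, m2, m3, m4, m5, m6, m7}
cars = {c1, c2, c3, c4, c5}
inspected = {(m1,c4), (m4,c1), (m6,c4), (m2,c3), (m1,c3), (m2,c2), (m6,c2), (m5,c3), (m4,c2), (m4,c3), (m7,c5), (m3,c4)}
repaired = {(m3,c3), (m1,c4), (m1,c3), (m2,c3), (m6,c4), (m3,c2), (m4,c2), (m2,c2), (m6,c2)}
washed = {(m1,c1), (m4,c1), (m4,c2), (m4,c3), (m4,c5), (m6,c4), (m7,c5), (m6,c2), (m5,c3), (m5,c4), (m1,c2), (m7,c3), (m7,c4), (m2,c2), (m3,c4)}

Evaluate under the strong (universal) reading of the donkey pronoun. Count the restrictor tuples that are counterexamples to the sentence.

"it" takes "a car" as antecedent — a donkey pronoun bound across the clause boundary.
Strong reading: for every (m,c) with inspected(m,c), repaired(m,c) ∧ washed(m,c).
Restrictor pairs: (m1,c3) ✗  (m1,c4) ✗  (m2,c2) ✓  (m2,c3) ✗  (m3,c4) ✗  (m4,c1) ✗  (m4,c2) ✓  (m4,c3) ✗  (m5,c3) ✗  (m6,c2) ✓  (m6,c4) ✓  (m7,c5) ✗
Counterexamples (restrictor pairs failing the scope): 8.

8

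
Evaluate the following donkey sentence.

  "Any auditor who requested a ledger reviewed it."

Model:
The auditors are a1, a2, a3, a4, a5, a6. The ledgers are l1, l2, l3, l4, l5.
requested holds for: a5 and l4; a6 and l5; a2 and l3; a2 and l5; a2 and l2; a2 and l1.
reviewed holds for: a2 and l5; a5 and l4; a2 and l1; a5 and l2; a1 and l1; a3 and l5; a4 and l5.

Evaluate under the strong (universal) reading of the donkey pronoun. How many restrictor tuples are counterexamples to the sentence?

"it" takes "a ledger" as antecedent — a donkey pronoun bound across the clause boundary.
Strong reading: for every (a,l) with requested(a,l), reviewed(a,l).
Restrictor pairs: (a2,l1) ✓  (a2,l2) ✗  (a2,l3) ✗  (a2,l5) ✓  (a5,l4) ✓  (a6,l5) ✗
Counterexamples (restrictor pairs failing the scope): 3.

3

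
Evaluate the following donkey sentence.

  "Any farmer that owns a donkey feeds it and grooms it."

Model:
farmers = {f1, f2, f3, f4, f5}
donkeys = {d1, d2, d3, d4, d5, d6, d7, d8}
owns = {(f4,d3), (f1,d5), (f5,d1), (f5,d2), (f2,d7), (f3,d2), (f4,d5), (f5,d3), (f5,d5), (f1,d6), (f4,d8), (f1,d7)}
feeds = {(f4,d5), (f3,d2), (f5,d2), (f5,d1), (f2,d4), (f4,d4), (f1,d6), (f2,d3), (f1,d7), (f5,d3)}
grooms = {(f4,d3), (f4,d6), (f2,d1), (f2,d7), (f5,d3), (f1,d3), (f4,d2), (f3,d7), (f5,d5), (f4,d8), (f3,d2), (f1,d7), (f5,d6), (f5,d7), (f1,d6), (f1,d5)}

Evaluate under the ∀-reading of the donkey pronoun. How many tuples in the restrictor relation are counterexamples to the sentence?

8

"it" takes "a donkey" as antecedent — a donkey pronoun bound across the clause boundary.
Strong reading: for every (f,d) with owns(f,d), feeds(f,d) ∧ grooms(f,d).
Restrictor pairs: (f1,d5) ✗  (f1,d6) ✓  (f1,d7) ✓  (f2,d7) ✗  (f3,d2) ✓  (f4,d3) ✗  (f4,d5) ✗  (f4,d8) ✗  (f5,d1) ✗  (f5,d2) ✗  (f5,d3) ✓  (f5,d5) ✗
Counterexamples (restrictor pairs failing the scope): 8.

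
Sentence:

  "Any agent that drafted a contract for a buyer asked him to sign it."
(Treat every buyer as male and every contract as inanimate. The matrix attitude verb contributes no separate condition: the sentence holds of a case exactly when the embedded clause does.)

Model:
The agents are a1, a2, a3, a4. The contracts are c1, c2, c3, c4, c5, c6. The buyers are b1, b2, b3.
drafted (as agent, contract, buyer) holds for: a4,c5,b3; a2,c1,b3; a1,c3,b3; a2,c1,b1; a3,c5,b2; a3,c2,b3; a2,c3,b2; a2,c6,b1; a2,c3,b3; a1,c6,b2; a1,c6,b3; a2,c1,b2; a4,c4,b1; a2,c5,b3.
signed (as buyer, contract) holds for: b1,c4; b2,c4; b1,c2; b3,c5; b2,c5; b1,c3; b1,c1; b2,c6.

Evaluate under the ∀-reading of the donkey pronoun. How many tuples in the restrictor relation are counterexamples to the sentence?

8

"him" takes "a buyer" as antecedent and "it" takes "a contract"; both are donkey pronouns co-varying with the restrictor.
Strong reading: for every (a,c,b) with drafted(a,c,b), signed(b,c).
Restrictor triples: (a1,c3,b3)→signed(b3,c3) ✗  (a1,c6,b2)→signed(b2,c6) ✓  (a1,c6,b3)→signed(b3,c6) ✗  (a2,c1,b1)→signed(b1,c1) ✓  (a2,c1,b2)→signed(b2,c1) ✗  (a2,c1,b3)→signed(b3,c1) ✗  (a2,c3,b2)→signed(b2,c3) ✗  (a2,c3,b3)→signed(b3,c3) ✗  (a2,c5,b3)→signed(b3,c5) ✓  (a2,c6,b1)→signed(b1,c6) ✗  (a3,c2,b3)→signed(b3,c2) ✗  (a3,c5,b2)→signed(b2,c5) ✓  (a4,c4,b1)→signed(b1,c4) ✓  (a4,c5,b3)→signed(b3,c5) ✓
Counterexamples (restrictor triples failing the scope): 8.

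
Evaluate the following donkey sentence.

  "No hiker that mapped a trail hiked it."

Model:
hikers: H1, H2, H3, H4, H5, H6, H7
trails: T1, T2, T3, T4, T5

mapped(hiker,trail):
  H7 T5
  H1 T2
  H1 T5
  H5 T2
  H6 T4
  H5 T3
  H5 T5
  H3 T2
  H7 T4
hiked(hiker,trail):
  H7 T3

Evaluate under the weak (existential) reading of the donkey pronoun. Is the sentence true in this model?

True

"it" takes "a trail" as antecedent — a donkey pronoun bound across the clause boundary.
Truth condition: for no (h,t) with mapped(h,t) does hiked(h,t) hold.
Restrictor pairs — does the scope hold? (H1,T2):fails  (H1,T5):fails  (H3,T2):fails  (H5,T2):fails  (H5,T3):fails  (H5,T5):fails  (H6,T4):fails  (H7,T4):fails  (H7,T5):fails
Scope holds for no restrictor pair, so the sentence is true.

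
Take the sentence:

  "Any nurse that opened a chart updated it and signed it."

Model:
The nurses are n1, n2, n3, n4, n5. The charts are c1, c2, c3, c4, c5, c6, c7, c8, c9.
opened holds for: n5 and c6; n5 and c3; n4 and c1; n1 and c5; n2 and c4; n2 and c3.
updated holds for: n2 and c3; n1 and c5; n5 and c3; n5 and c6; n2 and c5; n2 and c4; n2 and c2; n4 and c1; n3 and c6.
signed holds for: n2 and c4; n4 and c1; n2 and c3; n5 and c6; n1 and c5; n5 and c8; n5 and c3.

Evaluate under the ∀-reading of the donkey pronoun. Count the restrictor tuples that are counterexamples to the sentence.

0

"it" takes "a chart" as antecedent — a donkey pronoun bound across the clause boundary.
Strong reading: for every (n,c) with opened(n,c), updated(n,c) ∧ signed(n,c).
Restrictor pairs: (n1,c5) ✓  (n2,c3) ✓  (n2,c4) ✓  (n4,c1) ✓  (n5,c3) ✓  (n5,c6) ✓
Counterexamples (restrictor pairs failing the scope): 0.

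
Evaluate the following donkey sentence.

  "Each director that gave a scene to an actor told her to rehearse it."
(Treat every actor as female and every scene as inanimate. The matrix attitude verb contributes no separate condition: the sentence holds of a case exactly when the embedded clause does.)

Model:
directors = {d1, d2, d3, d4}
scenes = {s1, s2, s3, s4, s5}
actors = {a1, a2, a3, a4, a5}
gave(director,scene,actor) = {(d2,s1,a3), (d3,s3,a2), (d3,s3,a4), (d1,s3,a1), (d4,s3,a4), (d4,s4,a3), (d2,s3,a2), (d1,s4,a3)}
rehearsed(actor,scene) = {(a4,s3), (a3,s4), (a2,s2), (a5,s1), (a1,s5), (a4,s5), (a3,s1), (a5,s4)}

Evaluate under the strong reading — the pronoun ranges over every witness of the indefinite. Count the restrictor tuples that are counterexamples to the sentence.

3

"her" takes "an actor" as antecedent and "it" takes "a scene"; both are donkey pronouns co-varying with the restrictor.
Strong reading: for every (d,s,a) with gave(d,s,a), rehearsed(a,s).
Restrictor triples: (d1,s3,a1)→rehearsed(a1,s3) ✗  (d1,s4,a3)→rehearsed(a3,s4) ✓  (d2,s1,a3)→rehearsed(a3,s1) ✓  (d2,s3,a2)→rehearsed(a2,s3) ✗  (d3,s3,a2)→rehearsed(a2,s3) ✗  (d3,s3,a4)→rehearsed(a4,s3) ✓  (d4,s3,a4)→rehearsed(a4,s3) ✓  (d4,s4,a3)→rehearsed(a3,s4) ✓
Counterexamples (restrictor triples failing the scope): 3.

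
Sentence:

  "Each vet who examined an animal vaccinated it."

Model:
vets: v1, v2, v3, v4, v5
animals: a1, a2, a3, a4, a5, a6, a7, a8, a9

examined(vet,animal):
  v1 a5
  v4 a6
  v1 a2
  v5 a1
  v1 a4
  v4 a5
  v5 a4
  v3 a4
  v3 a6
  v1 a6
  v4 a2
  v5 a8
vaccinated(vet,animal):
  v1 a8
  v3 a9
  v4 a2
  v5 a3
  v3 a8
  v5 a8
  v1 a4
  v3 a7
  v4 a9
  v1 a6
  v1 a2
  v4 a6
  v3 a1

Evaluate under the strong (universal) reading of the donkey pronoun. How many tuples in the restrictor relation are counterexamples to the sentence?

6

"it" takes "an animal" as antecedent — a donkey pronoun bound across the clause boundary.
Strong reading: for every (v,a) with examined(v,a), vaccinated(v,a).
Restrictor pairs: (v1,a2) ✓  (v1,a4) ✓  (v1,a5) ✗  (v1,a6) ✓  (v3,a4) ✗  (v3,a6) ✗  (v4,a2) ✓  (v4,a5) ✗  (v4,a6) ✓  (v5,a1) ✗  (v5,a4) ✗  (v5,a8) ✓
Counterexamples (restrictor pairs failing the scope): 6.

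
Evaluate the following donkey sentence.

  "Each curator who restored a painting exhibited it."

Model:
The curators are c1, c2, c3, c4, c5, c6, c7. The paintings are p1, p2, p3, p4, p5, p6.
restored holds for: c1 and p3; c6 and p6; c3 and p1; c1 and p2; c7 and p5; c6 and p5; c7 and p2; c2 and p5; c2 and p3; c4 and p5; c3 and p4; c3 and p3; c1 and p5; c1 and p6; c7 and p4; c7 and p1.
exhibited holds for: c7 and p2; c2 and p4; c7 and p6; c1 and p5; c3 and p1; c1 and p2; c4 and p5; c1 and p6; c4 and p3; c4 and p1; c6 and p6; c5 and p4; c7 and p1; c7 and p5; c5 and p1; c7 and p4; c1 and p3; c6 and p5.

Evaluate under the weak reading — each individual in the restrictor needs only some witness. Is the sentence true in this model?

"it" takes "a painting" as antecedent — a donkey pronoun bound across the clause boundary.
Weak reading: every curator c with some restored-painting has at least one restored-painting p such that exhibited(c,p).
Per curator: c1:✓  c2:✗  c3:✓  c4:✓  c6:✓  c7:✓
c2 has no witness among its restored-paintings.

False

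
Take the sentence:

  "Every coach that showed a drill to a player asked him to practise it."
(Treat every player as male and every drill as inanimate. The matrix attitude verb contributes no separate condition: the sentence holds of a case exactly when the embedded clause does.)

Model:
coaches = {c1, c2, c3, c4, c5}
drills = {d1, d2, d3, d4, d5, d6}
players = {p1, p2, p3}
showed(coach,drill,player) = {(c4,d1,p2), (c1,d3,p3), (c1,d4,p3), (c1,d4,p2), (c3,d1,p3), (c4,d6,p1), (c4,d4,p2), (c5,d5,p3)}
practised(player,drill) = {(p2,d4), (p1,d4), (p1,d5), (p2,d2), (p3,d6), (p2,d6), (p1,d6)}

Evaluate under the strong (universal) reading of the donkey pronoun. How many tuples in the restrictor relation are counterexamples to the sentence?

"him" takes "a player" as antecedent and "it" takes "a drill"; both are donkey pronouns co-varying with the restrictor.
Strong reading: for every (c,d,p) with showed(c,d,p), practised(p,d).
Restrictor triples: (c1,d3,p3)→practised(p3,d3) ✗  (c1,d4,p2)→practised(p2,d4) ✓  (c1,d4,p3)→practised(p3,d4) ✗  (c3,d1,p3)→practised(p3,d1) ✗  (c4,d1,p2)→practised(p2,d1) ✗  (c4,d4,p2)→practised(p2,d4) ✓  (c4,d6,p1)→practised(p1,d6) ✓  (c5,d5,p3)→practised(p3,d5) ✗
Counterexamples (restrictor triples failing the scope): 5.

5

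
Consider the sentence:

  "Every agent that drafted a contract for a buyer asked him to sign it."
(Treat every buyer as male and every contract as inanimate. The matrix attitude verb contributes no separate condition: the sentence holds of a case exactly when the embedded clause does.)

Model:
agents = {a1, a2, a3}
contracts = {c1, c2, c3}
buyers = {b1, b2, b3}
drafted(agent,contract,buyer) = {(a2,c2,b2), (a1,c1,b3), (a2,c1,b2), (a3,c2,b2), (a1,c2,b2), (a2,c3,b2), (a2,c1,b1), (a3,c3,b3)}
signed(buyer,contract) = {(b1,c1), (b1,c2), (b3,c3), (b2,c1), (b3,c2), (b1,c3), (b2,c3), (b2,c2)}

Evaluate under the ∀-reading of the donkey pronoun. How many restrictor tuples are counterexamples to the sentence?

"him" takes "a buyer" as antecedent and "it" takes "a contract"; both are donkey pronouns co-varying with the restrictor.
Strong reading: for every (a,c,b) with drafted(a,c,b), signed(b,c).
Restrictor triples: (a1,c1,b3)→signed(b3,c1) ✗  (a1,c2,b2)→signed(b2,c2) ✓  (a2,c1,b1)→signed(b1,c1) ✓  (a2,c1,b2)→signed(b2,c1) ✓  (a2,c2,b2)→signed(b2,c2) ✓  (a2,c3,b2)→signed(b2,c3) ✓  (a3,c2,b2)→signed(b2,c2) ✓  (a3,c3,b3)→signed(b3,c3) ✓
Counterexamples (restrictor triples failing the scope): 1.

1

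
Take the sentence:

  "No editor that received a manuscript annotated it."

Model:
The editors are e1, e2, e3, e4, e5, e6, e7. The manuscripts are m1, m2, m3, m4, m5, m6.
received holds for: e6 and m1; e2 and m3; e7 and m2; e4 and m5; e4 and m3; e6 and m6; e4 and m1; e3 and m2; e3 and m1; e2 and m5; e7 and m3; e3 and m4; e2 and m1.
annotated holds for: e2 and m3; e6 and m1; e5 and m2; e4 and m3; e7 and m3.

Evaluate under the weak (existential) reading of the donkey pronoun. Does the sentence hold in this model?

"it" takes "a manuscript" as antecedent — a donkey pronoun bound across the clause boundary.
Truth condition: for no (e,m) with received(e,m) does annotated(e,m) hold.
Restrictor pairs — does the scope hold? (e2,m1):fails  (e2,m3):holds  (e2,m5):fails  (e3,m1):fails  (e3,m2):fails  (e3,m4):fails  (e4,m1):fails  (e4,m3):holds  (e4,m5):fails  (e6,m1):holds  (e6,m6):fails  (e7,m2):fails  (e7,m3):holds
Scope holds for 4 pair(s), so the sentence is false.

False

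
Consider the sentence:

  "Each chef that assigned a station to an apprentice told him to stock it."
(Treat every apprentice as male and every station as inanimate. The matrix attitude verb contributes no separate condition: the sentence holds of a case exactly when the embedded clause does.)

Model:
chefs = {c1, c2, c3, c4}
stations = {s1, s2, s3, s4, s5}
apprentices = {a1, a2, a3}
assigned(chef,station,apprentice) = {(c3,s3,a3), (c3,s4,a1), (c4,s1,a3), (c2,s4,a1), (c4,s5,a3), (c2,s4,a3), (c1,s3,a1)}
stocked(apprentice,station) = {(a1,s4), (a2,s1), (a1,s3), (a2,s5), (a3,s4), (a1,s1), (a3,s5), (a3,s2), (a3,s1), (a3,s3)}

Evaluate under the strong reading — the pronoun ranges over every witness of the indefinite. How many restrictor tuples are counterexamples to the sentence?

0

"him" takes "an apprentice" as antecedent and "it" takes "a station"; both are donkey pronouns co-varying with the restrictor.
Strong reading: for every (c,s,a) with assigned(c,s,a), stocked(a,s).
Restrictor triples: (c1,s3,a1)→stocked(a1,s3) ✓  (c2,s4,a1)→stocked(a1,s4) ✓  (c2,s4,a3)→stocked(a3,s4) ✓  (c3,s3,a3)→stocked(a3,s3) ✓  (c3,s4,a1)→stocked(a1,s4) ✓  (c4,s1,a3)→stocked(a3,s1) ✓  (c4,s5,a3)→stocked(a3,s5) ✓
Counterexamples (restrictor triples failing the scope): 0.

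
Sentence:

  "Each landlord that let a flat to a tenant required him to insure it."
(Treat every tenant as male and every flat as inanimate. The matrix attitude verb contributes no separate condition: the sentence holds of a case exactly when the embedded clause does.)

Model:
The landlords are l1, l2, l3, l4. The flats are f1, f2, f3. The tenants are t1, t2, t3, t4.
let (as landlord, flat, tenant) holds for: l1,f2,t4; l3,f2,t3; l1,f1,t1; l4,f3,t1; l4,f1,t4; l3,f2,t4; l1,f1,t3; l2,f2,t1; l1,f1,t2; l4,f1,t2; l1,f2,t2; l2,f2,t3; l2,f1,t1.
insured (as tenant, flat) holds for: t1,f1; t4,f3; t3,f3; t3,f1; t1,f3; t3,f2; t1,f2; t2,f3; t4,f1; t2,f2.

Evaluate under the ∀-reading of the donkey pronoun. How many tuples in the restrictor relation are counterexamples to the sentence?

"him" takes "a tenant" as antecedent and "it" takes "a flat"; both are donkey pronouns co-varying with the restrictor.
Strong reading: for every (l,f,t) with let(l,f,t), insured(t,f).
Restrictor triples: (l1,f1,t1)→insured(t1,f1) ✓  (l1,f1,t2)→insured(t2,f1) ✗  (l1,f1,t3)→insured(t3,f1) ✓  (l1,f2,t2)→insured(t2,f2) ✓  (l1,f2,t4)→insured(t4,f2) ✗  (l2,f1,t1)→insured(t1,f1) ✓  (l2,f2,t1)→insured(t1,f2) ✓  (l2,f2,t3)→insured(t3,f2) ✓  (l3,f2,t3)→insured(t3,f2) ✓  (l3,f2,t4)→insured(t4,f2) ✗  (l4,f1,t2)→insured(t2,f1) ✗  (l4,f1,t4)→insured(t4,f1) ✓  (l4,f3,t1)→insured(t1,f3) ✓
Counterexamples (restrictor triples failing the scope): 4.

4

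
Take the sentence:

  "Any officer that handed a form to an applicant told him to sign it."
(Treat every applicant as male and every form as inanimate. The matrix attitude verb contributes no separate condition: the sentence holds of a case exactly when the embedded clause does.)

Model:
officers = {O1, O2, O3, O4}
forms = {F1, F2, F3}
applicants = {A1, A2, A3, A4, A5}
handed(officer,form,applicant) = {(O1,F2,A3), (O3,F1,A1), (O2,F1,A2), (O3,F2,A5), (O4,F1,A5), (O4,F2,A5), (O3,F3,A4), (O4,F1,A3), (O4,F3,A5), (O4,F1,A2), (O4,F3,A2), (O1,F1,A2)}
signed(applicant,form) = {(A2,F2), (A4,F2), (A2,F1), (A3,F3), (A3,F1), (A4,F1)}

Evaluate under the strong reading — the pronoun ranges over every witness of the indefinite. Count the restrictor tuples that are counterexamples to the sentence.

8

"him" takes "an applicant" as antecedent and "it" takes "a form"; both are donkey pronouns co-varying with the restrictor.
Strong reading: for every (o,f,a) with handed(o,f,a), signed(a,f).
Restrictor triples: (O1,F1,A2)→signed(A2,F1) ✓  (O1,F2,A3)→signed(A3,F2) ✗  (O2,F1,A2)→signed(A2,F1) ✓  (O3,F1,A1)→signed(A1,F1) ✗  (O3,F2,A5)→signed(A5,F2) ✗  (O3,F3,A4)→signed(A4,F3) ✗  (O4,F1,A2)→signed(A2,F1) ✓  (O4,F1,A3)→signed(A3,F1) ✓  (O4,F1,A5)→signed(A5,F1) ✗  (O4,F2,A5)→signed(A5,F2) ✗  (O4,F3,A2)→signed(A2,F3) ✗  (O4,F3,A5)→signed(A5,F3) ✗
Counterexamples (restrictor triples failing the scope): 8.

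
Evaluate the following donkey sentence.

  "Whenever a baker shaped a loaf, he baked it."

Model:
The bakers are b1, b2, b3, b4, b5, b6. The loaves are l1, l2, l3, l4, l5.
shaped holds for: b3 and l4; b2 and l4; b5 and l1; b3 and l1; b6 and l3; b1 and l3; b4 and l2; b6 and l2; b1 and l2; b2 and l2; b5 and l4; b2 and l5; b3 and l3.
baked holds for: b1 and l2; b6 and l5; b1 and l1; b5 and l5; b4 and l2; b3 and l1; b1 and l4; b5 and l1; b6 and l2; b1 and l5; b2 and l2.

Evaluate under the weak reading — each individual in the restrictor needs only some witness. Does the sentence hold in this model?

"it" takes "a loaf" as antecedent — a donkey pronoun bound across the clause boundary.
Weak reading: every baker b with some shaped-loaf has at least one shaped-loaf l such that baked(b,l).
Per baker: b1:✓  b2:✓  b3:✓  b4:✓  b5:✓  b6:✓
Every baker in the restrictor has a witness.

True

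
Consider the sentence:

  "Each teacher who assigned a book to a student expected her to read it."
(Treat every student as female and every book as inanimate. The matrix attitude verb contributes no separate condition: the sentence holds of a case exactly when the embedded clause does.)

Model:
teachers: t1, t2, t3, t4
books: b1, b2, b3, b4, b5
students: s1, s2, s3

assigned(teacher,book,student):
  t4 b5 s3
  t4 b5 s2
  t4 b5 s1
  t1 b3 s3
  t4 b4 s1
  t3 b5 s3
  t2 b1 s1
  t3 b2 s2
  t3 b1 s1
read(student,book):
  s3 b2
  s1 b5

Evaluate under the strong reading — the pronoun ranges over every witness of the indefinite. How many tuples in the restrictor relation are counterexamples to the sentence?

8

"her" takes "a student" as antecedent and "it" takes "a book"; both are donkey pronouns co-varying with the restrictor.
Strong reading: for every (t,b,s) with assigned(t,b,s), read(s,b).
Restrictor triples: (t1,b3,s3)→read(s3,b3) ✗  (t2,b1,s1)→read(s1,b1) ✗  (t3,b1,s1)→read(s1,b1) ✗  (t3,b2,s2)→read(s2,b2) ✗  (t3,b5,s3)→read(s3,b5) ✗  (t4,b4,s1)→read(s1,b4) ✗  (t4,b5,s1)→read(s1,b5) ✓  (t4,b5,s2)→read(s2,b5) ✗  (t4,b5,s3)→read(s3,b5) ✗
Counterexamples (restrictor triples failing the scope): 8.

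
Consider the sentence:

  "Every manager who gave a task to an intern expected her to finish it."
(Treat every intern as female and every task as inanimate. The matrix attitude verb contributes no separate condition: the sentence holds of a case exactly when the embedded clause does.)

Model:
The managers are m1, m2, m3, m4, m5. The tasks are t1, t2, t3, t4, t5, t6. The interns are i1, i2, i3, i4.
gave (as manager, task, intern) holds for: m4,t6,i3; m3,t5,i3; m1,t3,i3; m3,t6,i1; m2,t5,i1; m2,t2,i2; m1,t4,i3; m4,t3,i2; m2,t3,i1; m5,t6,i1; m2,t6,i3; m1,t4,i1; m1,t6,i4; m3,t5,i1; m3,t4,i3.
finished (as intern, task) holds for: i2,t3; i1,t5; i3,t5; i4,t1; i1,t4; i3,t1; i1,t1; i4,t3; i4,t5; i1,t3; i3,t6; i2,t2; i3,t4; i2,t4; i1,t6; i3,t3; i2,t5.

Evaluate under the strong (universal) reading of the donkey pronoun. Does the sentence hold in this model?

False

"her" takes "an intern" as antecedent and "it" takes "a task"; both are donkey pronouns co-varying with the restrictor.
Strong reading: for every (m,t,i) with gave(m,t,i), finished(i,t).
Restrictor triples: (m1,t3,i3)→finished(i3,t3) ✓  (m1,t4,i1)→finished(i1,t4) ✓  (m1,t4,i3)→finished(i3,t4) ✓  (m1,t6,i4)→finished(i4,t6) ✗  (m2,t2,i2)→finished(i2,t2) ✓  (m2,t3,i1)→finished(i1,t3) ✓  (m2,t5,i1)→finished(i1,t5) ✓  (m2,t6,i3)→finished(i3,t6) ✓  (m3,t4,i3)→finished(i3,t4) ✓  (m3,t5,i1)→finished(i1,t5) ✓  (m3,t5,i3)→finished(i3,t5) ✓  (m3,t6,i1)→finished(i1,t6) ✓  (m4,t3,i2)→finished(i2,t3) ✓  (m4,t6,i3)→finished(i3,t6) ✓  (m5,t6,i1)→finished(i1,t6) ✓
Counterexample: (m1,t6,i4) — finished(i4,t6) does not hold.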